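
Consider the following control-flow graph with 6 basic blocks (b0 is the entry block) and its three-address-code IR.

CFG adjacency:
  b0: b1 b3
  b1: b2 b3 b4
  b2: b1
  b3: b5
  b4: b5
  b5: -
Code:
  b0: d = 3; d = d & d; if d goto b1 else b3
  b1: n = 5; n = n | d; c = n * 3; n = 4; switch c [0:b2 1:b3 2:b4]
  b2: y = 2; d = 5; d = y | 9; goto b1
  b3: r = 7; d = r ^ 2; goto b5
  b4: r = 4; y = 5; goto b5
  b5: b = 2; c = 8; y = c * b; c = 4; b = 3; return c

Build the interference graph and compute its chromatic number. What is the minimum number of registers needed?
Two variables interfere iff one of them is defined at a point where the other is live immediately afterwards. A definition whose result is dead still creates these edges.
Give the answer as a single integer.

Per-block:
  b0: def={d} ue=∅
  b1: def={c,n} ue={d}
  b2: def={d,y} ue=∅
  b3: def={d,r} ue=∅
  b4: def={r,y} ue=∅
  b5: def={b,c,y} ue=∅

Backward fixpoint:
  b0: in=∅ out={d}
  b1: in={d} out=∅
  b2: in=∅ out={d}
  b3: in=∅ out=∅
  b4: in=∅ out=∅
  b5: in=∅ out=∅

Interfere edges:
  b: {c}
  c: {b,n}
  d: {n,y}
  n: {c,d}
  r: ∅
  y: {d}

Colouring:
  {b,c} pairwise interfere (2-clique) ⇒ χ ≥ 2
  assign b→R1 c→R0 d→R0 n→R1 r→R0 y→R1 — no edge inside a register ⇒ χ ≤ 2
  χ = 2

Answer: 2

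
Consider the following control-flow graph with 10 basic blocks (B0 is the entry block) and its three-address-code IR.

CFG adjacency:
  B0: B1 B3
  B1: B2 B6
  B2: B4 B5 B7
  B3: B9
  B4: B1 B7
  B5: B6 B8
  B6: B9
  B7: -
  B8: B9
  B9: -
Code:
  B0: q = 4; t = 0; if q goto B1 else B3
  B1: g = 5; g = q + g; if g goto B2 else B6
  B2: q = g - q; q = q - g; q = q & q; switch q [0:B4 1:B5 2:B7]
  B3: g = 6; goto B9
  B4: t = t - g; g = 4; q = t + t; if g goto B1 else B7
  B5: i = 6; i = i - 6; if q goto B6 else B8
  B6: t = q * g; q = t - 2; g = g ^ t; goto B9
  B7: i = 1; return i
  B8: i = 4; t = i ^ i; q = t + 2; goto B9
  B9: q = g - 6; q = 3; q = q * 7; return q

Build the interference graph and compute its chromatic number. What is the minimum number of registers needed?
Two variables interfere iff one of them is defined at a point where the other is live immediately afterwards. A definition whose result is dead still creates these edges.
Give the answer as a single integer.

Block summaries:
  B0: {q,t} / ∅
  B1: {g} / {q}
  B2: {q} / {g,q}
  B3: {g} / ∅
  B4: {g,q,t} / {g,t}
  B5: {i} / {q}
  B6: {g,q,t} / {g,q}
  B7: {i} / ∅
  B8: {i,q,t} / ∅
  B9: {q} / {g}

Backward fixpoint:
  B0 li=∅ lo={q,t}
  B1 li={q,t} lo={g,q,t}
  B2 li={g,q,t} lo={g,q,t}
  B3 li=∅ lo={g}
  B4 li={g,t} lo={q,t}
  B5 li={g,q} lo={g,q}
  B6 li={g,q} lo={g}
  B7 li=∅ lo=∅
  B8 li={g} lo={g}
  B9 li={g} lo=∅

Conflict graph:
  g: {i,q,t}
  i: {g,q}
  q: {g,i,t}
  t: {g,q}

Colouring:
  clique {g,i,q} ⇒ need ≥ 3
  assign g→r0 i→r2 q→r1 t→r2 — no edge inside a register ⇒ χ ≤ 3
  χ = 3

Answer: 3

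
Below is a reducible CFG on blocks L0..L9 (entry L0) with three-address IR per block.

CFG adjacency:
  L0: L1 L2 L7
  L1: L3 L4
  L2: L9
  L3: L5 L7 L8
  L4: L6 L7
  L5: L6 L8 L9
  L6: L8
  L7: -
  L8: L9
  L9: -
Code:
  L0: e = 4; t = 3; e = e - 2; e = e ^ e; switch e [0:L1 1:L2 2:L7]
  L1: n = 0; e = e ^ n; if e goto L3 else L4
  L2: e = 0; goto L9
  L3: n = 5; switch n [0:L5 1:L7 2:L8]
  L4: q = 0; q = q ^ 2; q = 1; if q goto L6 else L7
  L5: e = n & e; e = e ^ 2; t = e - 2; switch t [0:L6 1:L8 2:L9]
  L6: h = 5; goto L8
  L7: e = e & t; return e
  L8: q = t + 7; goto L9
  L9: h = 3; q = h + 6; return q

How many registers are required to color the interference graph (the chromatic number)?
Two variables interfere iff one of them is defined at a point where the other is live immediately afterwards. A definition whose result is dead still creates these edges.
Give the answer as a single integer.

def/use:
  L0: {e,t} / ∅
  L1: {e,n} / {e}
  L2: {e} / ∅
  L3: {n} / ∅
  L4: {q} / ∅
  L5: {e,t} / {e,n}
  L6: {h} / ∅
  L7: {e} / {e,t}
  L8: {q} / {t}
  L9: {h,q} / ∅

Live sets:
  L0 li=∅ lo={e,t}
  L1 li={e,t} lo={e,t}
  L2 li=∅ lo=∅
  L3 li={e,t} lo={e,n,t}
  L4 li={e,t} lo={e,t}
  L5 li={e,n} lo={t}
  L6 li={t} lo={t}
  L7 li={e,t} lo=∅
  L8 li={t} lo=∅
  L9 li=∅ lo=∅

Interference:
  e↔{n,q,t}
  h↔{t}
  n↔{e,t}
  q↔{e,t}
  t↔{e,h,n,q}

Registers:
  clique {e,n,t} ⇒ need ≥ 3
  3-colouring: R0={t}  R1={e,h}  R2={n,q}
  χ = 3

Answer: 3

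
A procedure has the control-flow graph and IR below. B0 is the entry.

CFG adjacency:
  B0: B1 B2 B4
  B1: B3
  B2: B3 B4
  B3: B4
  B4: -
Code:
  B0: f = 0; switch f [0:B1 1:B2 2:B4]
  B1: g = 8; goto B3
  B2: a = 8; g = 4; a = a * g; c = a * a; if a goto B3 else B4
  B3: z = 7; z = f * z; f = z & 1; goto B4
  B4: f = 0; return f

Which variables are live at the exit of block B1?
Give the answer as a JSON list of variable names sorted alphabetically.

Answer: ["f"]

Analysis:
Per-block:
  B0: {f} / ∅
  B1: {g} / ∅
  B2: {a,c,g} / ∅
  B3: {f,z} / {f}
  B4: {f} / ∅

Liveness:
  B0 li=∅ lo={f}
  B1 li={f} lo={f}
  B2 li={f} lo={f}
  B3 li={f} lo=∅
  B4 li=∅ lo=∅

live-out(B1) = ["f"]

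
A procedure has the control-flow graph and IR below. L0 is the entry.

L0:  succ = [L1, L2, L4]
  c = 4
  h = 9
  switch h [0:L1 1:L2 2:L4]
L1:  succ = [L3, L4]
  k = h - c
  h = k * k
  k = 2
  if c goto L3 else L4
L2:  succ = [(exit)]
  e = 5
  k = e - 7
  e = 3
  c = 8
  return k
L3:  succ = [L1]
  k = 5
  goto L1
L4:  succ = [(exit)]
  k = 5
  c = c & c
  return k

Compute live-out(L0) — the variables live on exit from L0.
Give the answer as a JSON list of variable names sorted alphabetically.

def/use:
  L0: {c,h} / ∅
  L1: {h,k} / {c,h}
  L2: {c,e,k} / ∅
  L3: {k} / ∅
  L4: {c,k} / {c}

Live sets:
  L0: in=∅ out={c,h}
  L1: in={c,h} out={c,h}
  L2: in=∅ out=∅
  L3: in={c,h} out={c,h}
  L4: in={c} out=∅

live-out(L0) = ["c", "h"]

Answer: ["c", "h"]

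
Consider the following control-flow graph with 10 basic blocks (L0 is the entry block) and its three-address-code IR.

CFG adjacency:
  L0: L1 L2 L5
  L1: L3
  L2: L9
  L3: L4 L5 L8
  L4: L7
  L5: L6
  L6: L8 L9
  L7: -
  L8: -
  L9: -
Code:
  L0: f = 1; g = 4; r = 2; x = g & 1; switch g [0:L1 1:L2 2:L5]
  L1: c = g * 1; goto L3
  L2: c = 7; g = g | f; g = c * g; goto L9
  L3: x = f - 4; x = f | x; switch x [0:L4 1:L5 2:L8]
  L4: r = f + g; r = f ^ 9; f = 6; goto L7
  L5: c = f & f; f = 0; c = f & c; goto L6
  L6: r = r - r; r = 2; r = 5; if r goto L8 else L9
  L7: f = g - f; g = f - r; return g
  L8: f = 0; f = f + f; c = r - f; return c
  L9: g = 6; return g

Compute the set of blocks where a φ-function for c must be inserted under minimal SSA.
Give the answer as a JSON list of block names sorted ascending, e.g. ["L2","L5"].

Answer: ["L5", "L8", "L9"]

Derivation:
idom tree: L1←L0 L2←L0 L3←L1 L4←L3 L5←L0 L6←L5 L7←L4 L8←L0 L9←L0
Dom∩ at merges:
  L5: preds {L0,L3}: {L0} ∩ {L0,L1,L3} = {L0}; idom=L0
  L8: preds {L3,L6}: {L0,L1,L3} ∩ {L0,L5,L6} = {L0}; idom=L0
  L9: preds {L2,L6}: {L0,L2} ∩ {L0,L5,L6} = {L0}; idom=L0

DF walk-up:
  join L5 pred L0: · stop@L0
  join L5 pred L3: L3→L1 stop@L0
  join L8 pred L3: L3→L1 stop@L0
  join L8 pred L6: L6→L5 stop@L0
  join L9 pred L2: L2 stop@L0
  join L9 pred L6: L6→L5 stop@L0
  L0 → ∅
  L1 → {L5,L8}
  L2 → {L9}
  L3 → {L5,L8}
  L4 → ∅
  L5 → {L8,L9}
  L6 → {L8,L9}
  L7 → ∅
  L8 → ∅
  L9 → ∅

φ for c: defs {L1,L2,L5,L8}
  DF⁺ = {L5,L8,L9}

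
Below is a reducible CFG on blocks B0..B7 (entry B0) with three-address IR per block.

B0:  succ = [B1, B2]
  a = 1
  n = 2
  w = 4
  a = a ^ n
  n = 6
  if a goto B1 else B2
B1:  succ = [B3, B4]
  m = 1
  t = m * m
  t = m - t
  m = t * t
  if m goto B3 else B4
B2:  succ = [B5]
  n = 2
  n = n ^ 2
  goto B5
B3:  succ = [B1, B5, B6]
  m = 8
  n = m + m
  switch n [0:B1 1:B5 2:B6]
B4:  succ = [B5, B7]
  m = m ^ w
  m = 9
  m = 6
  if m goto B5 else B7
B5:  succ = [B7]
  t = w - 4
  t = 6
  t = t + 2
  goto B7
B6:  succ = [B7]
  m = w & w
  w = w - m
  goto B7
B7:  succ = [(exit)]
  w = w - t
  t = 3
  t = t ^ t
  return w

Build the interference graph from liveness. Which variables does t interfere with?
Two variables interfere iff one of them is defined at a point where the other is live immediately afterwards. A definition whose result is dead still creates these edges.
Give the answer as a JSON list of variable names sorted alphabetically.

Answer: ["m", "n", "w"]

Working:
Per-block:
  B0 def {a,n,w} use ∅
  B1 def {m,t} use ∅
  B2 def {n} use ∅
  B3 def {m,n} use ∅
  B4 def {m} use {m,w}
  B5 def {t} use {w}
  B6 def {m,w} use {w}
  B7 def {t,w} use {t,w}

Liveness:
  B0: in=∅ out={w}
  B1: in={w} out={m,t,w}
  B2: in={w} out={w}
  B3: in={t,w} out={t,w}
  B4: in={m,t,w} out={t,w}
  B5: in={w} out={t,w}
  B6: in={t,w} out={t,w}
  B7: in={t,w} out=∅

Conflict graph:
  a — {n,w}
  m — {t,w}
  n — {a,t,w}
  t — {m,n,w}
  w — {a,m,n,t}

N(t) = ["m", "n", "w"]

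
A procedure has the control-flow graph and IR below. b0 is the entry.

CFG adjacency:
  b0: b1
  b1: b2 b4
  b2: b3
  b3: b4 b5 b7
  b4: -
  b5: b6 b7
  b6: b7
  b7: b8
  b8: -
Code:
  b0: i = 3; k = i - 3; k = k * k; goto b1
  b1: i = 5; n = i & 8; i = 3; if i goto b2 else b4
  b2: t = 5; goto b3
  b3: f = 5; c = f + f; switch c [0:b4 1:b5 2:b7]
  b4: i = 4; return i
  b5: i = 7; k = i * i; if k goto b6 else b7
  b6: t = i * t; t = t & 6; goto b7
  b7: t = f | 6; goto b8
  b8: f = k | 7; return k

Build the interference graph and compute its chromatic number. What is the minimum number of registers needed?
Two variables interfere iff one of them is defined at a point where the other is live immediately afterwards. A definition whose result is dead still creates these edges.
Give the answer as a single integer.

Answer: 4

Working:
Block summaries:
  b0: {i,k} / ∅
  b1: {i,n} / ∅
  b2: {t} / ∅
  b3: {c,f} / ∅
  b4: {i} / ∅
  b5: {i,k} / ∅
  b6: {t} / {i,t}
  b7: {t} / {f}
  b8: {f} / {k}

Live sets:
  b0: in=∅ out={k}
  b1: in={k} out={k}
  b2: in={k} out={k,t}
  b3: in={k,t} out={f,k,t}
  b4: in=∅ out=∅
  b5: in={f,t} out={f,i,k,t}
  b6: in={f,i,k,t} out={f,k}
  b7: in={f,k} out={k}
  b8: in={k} out=∅

Interference:
  c — {f,k,t}
  f — {c,i,k,t}
  i — {f,k,t}
  k — {c,f,i,n,t}
  n — {k}
  t — {c,f,i,k}

Registers:
  {c,f,k,t} pairwise interfere (4-clique) ⇒ χ ≥ 4
  4-colouring: R0={k}  R1={f,n}  R2={t}  R3={c,i}
  χ = 4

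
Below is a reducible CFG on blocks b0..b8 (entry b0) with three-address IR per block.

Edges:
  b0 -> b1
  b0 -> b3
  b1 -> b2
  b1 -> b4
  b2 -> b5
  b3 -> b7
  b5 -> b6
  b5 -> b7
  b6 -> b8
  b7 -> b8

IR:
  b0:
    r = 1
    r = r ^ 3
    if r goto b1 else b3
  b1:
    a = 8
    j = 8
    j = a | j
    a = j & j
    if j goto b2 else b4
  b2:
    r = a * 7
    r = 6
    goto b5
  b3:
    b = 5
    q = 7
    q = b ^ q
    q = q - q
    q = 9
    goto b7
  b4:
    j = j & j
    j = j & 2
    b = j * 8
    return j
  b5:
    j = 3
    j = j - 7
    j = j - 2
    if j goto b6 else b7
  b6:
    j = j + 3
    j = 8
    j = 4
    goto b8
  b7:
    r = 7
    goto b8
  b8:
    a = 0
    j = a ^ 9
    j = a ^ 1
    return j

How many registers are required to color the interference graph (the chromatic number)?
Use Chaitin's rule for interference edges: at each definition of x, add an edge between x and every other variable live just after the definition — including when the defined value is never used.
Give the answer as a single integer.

Answer: 2

Working:
def/use:
  b0: {r} / ∅
  b1: {a,j} / ∅
  b2: {r} / {a}
  b3: {b,q} / ∅
  b4: {b,j} / {j}
  b5: {j} / ∅
  b6: {j} / {j}
  b7: {r} / ∅
  b8: {a,j} / ∅

Backward fixpoint:
  live b0: ∅→∅
  live b1: ∅→{a,j}
  live b2: {a}→∅
  live b3: ∅→∅
  live b4: {j}→∅
  live b5: ∅→{j}
  live b6: {j}→∅
  live b7: ∅→∅
  live b8: ∅→∅

Conflict graph:
  a — {j}
  b — {j,q}
  j — {a,b}
  q — {b}
  r — ∅

Registers:
  {a,j} pairwise interfere (2-clique) ⇒ χ ≥ 2
  assign a→R0 b→R0 j→R1 q→R1 r→R0 — no edge inside a register ⇒ χ ≤ 2
  χ = 2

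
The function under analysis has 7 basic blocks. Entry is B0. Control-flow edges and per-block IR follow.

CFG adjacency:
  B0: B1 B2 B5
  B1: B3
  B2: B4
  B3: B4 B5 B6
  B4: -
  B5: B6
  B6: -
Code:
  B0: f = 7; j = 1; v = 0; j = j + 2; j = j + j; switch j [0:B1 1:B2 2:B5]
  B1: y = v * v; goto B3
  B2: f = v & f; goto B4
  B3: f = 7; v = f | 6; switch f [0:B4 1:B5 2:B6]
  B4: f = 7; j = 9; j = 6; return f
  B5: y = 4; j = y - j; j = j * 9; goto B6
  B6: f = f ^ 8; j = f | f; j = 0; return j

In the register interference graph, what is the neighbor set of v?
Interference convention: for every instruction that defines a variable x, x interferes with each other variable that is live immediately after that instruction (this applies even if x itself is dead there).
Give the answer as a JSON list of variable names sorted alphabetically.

Block summaries:
  B0: def={f,j,v} ue=∅
  B1: def={y} ue={v}
  B2: def={f} ue={f,v}
  B3: def={f,v} ue=∅
  B4: def={f,j} ue=∅
  B5: def={j,y} ue={j}
  B6: def={f,j} ue={f}

Backward fixpoint:
  B0: in=∅ out={f,j,v}
  B1: in={j,v} out={j}
  B2: in={f,v} out=∅
  B3: in={j} out={f,j}
  B4: in=∅ out=∅
  B5: in={f,j} out={f}
  B6: in={f} out=∅

Conflict graph:
  f↔{j,v,y}
  j↔{f,v,y}
  v↔{f,j}
  y↔{f,j}

N(v) = ["f", "j"]

Answer: ["f", "j"]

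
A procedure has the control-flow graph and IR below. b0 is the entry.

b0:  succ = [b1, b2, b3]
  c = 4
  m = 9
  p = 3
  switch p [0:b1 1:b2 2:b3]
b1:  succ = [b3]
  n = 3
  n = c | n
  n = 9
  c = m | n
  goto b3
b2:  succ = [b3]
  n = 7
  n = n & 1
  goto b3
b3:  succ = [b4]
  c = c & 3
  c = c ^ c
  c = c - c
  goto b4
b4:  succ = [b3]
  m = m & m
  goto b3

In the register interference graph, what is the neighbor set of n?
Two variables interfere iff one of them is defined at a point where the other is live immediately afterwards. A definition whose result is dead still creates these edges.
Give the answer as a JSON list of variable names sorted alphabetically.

Block summaries:
  b0: def={c,m,p} ue=∅
  b1: def={c,n} ue={c,m}
  b2: def={n} ue=∅
  b3: def={c} ue={c}
  b4: def={m} ue={m}

Backward fixpoint:
  b0: in=∅ out={c,m}
  b1: in={c,m} out={c,m}
  b2: in={c,m} out={c,m}
  b3: in={c,m} out={c,m}
  b4: in={c,m} out={c,m}

Interfere edges:
  c: {m,n,p}
  m: {c,n,p}
  n: {c,m}
  p: {c,m}

N(n) = ["c", "m"]

Answer: ["c", "m"]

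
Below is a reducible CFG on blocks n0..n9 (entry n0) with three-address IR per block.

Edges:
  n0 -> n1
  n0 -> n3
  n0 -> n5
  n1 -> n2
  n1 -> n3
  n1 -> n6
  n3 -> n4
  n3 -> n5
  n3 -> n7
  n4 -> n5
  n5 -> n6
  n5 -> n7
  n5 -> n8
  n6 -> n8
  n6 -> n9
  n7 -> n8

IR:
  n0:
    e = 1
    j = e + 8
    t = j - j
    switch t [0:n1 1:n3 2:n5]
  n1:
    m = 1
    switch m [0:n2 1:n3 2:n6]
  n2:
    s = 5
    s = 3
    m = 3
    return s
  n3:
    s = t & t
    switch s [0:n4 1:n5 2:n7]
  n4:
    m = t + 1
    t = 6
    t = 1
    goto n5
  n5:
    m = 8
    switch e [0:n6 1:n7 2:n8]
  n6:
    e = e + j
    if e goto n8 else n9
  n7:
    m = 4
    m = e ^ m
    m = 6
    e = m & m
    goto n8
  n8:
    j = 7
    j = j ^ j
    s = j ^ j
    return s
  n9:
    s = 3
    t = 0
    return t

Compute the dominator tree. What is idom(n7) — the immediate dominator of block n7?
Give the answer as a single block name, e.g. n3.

Answer: n0

Derivation:
idom tree: n1←n0 n2←n1 n3←n0 n4←n3 n5←n0 n6←n0 n7←n0 n8←n0 n9←n6
Join-block Dom:
  n3: preds {n0,n1}: {n0} ∩ {n0,n1} = {n0}; idom=n0
  n5: preds {n0,n3,n4}: {n0} ∩ {n0,n3} ∩ {n0,n3,n4} = {n0}; idom=n0
  n6: preds {n1,n5}: {n0,n1} ∩ {n0,n5} = {n0}; idom=n0
  n7: preds {n3,n5}: {n0,n3} ∩ {n0,n5} = {n0}; idom=n0
  n8: preds {n5,n6,n7}: {n0,n5} ∩ {n0,n6} ∩ {n0,n7} = {n0}; idom=n0

idom(n7) = n0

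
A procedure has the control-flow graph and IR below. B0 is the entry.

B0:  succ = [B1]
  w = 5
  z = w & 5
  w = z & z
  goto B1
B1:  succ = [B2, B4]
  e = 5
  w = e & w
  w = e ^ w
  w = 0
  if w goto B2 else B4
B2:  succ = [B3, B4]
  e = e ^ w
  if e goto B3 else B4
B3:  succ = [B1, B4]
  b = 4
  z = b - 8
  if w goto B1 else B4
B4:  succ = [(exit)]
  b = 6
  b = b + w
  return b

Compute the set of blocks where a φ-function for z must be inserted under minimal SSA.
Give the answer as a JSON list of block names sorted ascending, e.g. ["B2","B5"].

Answer: ["B1", "B4"]

Derivation:
idom tree: B1←B0 B2←B1 B3←B2 B4←B1
Dom∩ at merges:
  B1: preds {B0,B3}: {B0} ∩ {B0,B1,B2,B3} = {B0}; idom=B0
  B4: preds {B1,B2,B3}: {B0,B1} ∩ {B0,B1,B2} ∩ {B0,B1,B2,B3} = {B0,B1}; idom=B1

DF walk-up:
  B1←B0: walk · to B0
  B1←B3: walk B3→B2→B1 to B0
  B4←B1: walk · to B1
  B4←B2: walk B2 to B1
  B4←B3: walk B3→B2 to B1
  DF(B0)=∅
  DF(B1)={B1}
  DF(B2)={B1,B4}
  DF(B3)={B1,B4}
  DF(B4)=∅

φ for z: defs {B0,B3}
  DF⁺ = {B1,B4}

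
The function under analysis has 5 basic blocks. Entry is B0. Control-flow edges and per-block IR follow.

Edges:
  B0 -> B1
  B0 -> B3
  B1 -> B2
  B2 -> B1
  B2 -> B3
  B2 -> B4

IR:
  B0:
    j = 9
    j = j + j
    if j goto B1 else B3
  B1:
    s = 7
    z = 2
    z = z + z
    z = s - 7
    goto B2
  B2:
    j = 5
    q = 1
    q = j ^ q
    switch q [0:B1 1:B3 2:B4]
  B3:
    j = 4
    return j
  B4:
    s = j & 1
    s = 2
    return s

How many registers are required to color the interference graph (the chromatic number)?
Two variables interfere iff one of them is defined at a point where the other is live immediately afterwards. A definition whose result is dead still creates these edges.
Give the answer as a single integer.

Block summaries:
  B0: def={j} ue=∅
  B1: def={s,z} ue=∅
  B2: def={j,q} ue=∅
  B3: def={j} ue=∅
  B4: def={s} ue={j}

Backward fixpoint:
  B0: in=∅ out=∅
  B1: in=∅ out=∅
  B2: in=∅ out={j}
  B3: in=∅ out=∅
  B4: in={j} out=∅

Conflict graph:
  j↔{q}
  q↔{j}
  s↔{z}
  z↔{s}

Registers:
  clique {j,q} ⇒ need ≥ 2
  assign j→R0 q→R1 s→R0 z→R1 — no edge inside a register ⇒ χ ≤ 2
  χ = 2

Answer: 2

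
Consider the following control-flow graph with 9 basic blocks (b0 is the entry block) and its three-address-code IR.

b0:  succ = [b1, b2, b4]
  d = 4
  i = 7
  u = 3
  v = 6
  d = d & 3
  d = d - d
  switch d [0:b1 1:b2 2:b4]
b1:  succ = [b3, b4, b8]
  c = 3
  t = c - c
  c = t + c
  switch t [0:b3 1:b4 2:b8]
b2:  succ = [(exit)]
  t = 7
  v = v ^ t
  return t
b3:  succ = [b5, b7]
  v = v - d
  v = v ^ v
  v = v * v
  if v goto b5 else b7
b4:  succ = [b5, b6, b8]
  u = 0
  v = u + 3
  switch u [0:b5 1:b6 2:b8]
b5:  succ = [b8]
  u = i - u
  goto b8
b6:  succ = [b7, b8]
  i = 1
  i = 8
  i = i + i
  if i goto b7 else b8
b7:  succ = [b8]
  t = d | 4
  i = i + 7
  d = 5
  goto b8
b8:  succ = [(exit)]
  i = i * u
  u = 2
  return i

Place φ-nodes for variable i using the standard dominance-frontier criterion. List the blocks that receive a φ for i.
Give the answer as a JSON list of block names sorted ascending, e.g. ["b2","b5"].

idom tree: b1←b0 b2←b0 b3←b1 b4←b0 b5←b0 b6←b4 b7←b0 b8←b0
Dom at joins:
  b4: preds {b0,b1}: {b0} ∩ {b0,b1} = {b0}; idom=b0
  b5: preds {b3,b4}: {b0,b1,b3} ∩ {b0,b4} = {b0}; idom=b0
  b7: preds {b3,b6}: {b0,b1,b3} ∩ {b0,b4,b6} = {b0}; idom=b0
  b8: preds {b1,b4,b5,b6,b7}: {b0,b1} ∩ {b0,b4} ∩ {b0,b5} ∩ {b0,b4,b6} ∩ {b0,b7} = {b0}; idom=b0

Frontier:
  join b4 pred b0: · stop@b0
  join b4 pred b1: b1 stop@b0
  join b5 pred b3: b3→b1 stop@b0
  join b5 pred b4: b4 stop@b0
  join b7 pred b3: b3→b1 stop@b0
  join b7 pred b6: b6→b4 stop@b0
  join b8 pred b1: b1 stop@b0
  join b8 pred b4: b4 stop@b0
  join b8 pred b5: b5 stop@b0
  join b8 pred b6: b6→b4 stop@b0
  join b8 pred b7: b7 stop@b0
  b0: DF=∅
  b1: DF={b4,b5,b7,b8}
  b2: DF=∅
  b3: DF={b5,b7}
  b4: DF={b5,b7,b8}
  b5: DF={b8}
  b6: DF={b7,b8}
  b7: DF={b8}
  b8: DF=∅

φ for i: defs {b0,b6,b7,b8}
  DF⁺ = {b7,b8}

Answer: ["b7", "b8"]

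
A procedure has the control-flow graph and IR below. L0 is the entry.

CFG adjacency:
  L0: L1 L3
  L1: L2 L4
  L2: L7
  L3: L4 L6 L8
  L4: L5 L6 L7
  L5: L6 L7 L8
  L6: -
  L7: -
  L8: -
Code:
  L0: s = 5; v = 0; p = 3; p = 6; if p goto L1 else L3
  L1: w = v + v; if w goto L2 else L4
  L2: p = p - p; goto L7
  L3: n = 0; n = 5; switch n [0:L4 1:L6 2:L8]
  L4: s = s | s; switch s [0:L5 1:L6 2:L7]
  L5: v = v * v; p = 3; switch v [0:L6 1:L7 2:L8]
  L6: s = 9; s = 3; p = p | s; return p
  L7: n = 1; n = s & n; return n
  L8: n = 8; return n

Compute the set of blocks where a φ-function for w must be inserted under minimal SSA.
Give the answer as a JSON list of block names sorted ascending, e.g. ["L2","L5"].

Answer: ["L4", "L6", "L7", "L8"]

Working:
idom tree: L1←L0 L2←L1 L3←L0 L4←L0 L5←L4 L6←L0 L7←L0 L8←L0
Dom at joins:
  L4: preds {L1,L3}: {L0,L1} ∩ {L0,L3} = {L0}; idom=L0
  L6: preds {L3,L4,L5}: {L0,L3} ∩ {L0,L4} ∩ {L0,L4,L5} = {L0}; idom=L0
  L7: preds {L2,L4,L5}: {L0,L1,L2} ∩ {L0,L4} ∩ {L0,L4,L5} = {L0}; idom=L0
  L8: preds {L3,L5}: {L0,L3} ∩ {L0,L4,L5} = {L0}; idom=L0

Frontier:
  join L4 pred L1: L1 stop@L0
  join L4 pred L3: L3 stop@L0
  join L6 pred L3: L3 stop@L0
  join L6 pred L4: L4 stop@L0
  join L6 pred L5: L5→L4 stop@L0
  join L7 pred L2: L2→L1 stop@L0
  join L7 pred L4: L4 stop@L0
  join L7 pred L5: L5→L4 stop@L0
  join L8 pred L3: L3 stop@L0
  join L8 pred L5: L5→L4 stop@L0
  L0 → ∅
  L1 → {L4,L7}
  L2 → {L7}
  L3 → {L4,L6,L8}
  L4 → {L6,L7,L8}
  L5 → {L6,L7,L8}
  L6 → ∅
  L7 → ∅
  L8 → ∅

φ for w: defs {L1}
  DF⁺ = {L4,L6,L7,L8}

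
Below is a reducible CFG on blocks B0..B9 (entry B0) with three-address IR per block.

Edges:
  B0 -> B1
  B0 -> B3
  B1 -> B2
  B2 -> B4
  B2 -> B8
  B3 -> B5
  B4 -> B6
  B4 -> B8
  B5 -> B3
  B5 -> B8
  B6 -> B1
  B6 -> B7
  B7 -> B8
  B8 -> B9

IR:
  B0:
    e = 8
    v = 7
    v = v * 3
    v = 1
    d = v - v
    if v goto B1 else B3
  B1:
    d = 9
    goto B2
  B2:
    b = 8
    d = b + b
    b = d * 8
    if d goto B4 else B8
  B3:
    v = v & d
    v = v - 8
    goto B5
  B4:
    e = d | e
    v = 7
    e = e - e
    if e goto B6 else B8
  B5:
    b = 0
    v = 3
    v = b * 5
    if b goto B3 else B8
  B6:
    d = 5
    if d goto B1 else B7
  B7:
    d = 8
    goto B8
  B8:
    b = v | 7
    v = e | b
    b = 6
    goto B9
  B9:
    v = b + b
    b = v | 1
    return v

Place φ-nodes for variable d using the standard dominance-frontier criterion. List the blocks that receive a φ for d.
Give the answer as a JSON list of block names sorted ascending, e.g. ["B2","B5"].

idom tree: B1←B0 B2←B1 B3←B0 B4←B2 B5←B3 B6←B4 B7←B6 B8←B0 B9←B8
Dom∩ at merges:
  B1: preds {B0,B6}: {B0} ∩ {B0,B1,B2,B4,B6} = {B0}; idom=B0
  B3: preds {B0,B5}: {B0} ∩ {B0,B3,B5} = {B0}; idom=B0
  B8: preds {B2,B4,B5,B7}: {B0,B1,B2} ∩ {B0,B1,B2,B4} ∩ {B0,B3,B5} ∩ {B0,B1,B2,B4,B6,B7} = {B0}; idom=B0

DF derivation:
  B1←B0: walk · to B0
  B1←B6: walk B6→B4→B2→B1 to B0
  B3←B0: walk · to B0
  B3←B5: walk B5→B3 to B0
  B8←B2: walk B2→B1 to B0
  B8←B4: walk B4→B2→B1 to B0
  B8←B5: walk B5→B3 to B0
  B8←B7: walk B7→B6→B4→B2→B1 to B0
  DF(B0)=∅
  DF(B1)={B1,B8}
  DF(B2)={B1,B8}
  DF(B3)={B3,B8}
  DF(B4)={B1,B8}
  DF(B5)={B3,B8}
  DF(B6)={B1,B8}
  DF(B7)={B8}
  DF(B8)=∅
  DF(B9)=∅

φ for d: defs {B0,B1,B2,B6,B7}
  DF⁺ = {B1,B8}

Answer: ["B1", "B8"]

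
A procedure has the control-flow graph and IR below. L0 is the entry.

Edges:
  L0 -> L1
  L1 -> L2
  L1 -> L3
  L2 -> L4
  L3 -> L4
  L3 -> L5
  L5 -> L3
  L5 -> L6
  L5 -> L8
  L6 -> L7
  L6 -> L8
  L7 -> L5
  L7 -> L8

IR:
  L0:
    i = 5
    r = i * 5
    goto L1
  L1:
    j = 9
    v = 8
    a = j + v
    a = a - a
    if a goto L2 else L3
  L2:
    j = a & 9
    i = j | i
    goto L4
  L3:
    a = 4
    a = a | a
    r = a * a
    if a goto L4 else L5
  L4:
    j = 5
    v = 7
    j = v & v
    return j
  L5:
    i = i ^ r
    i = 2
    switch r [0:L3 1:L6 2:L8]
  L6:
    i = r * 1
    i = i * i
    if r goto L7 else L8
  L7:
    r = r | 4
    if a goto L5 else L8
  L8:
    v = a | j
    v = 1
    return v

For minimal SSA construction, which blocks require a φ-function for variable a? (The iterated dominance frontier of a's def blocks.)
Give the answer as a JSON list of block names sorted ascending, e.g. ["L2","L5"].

idom tree: L1←L0 L2←L1 L3←L1 L4←L1 L5←L3 L6←L5 L7←L6 L8←L5
Dom∩ at merges:
  L3: preds {L1,L5}: {L0,L1} ∩ {L0,L1,L3,L5} = {L0,L1}; idom=L1
  L4: preds {L2,L3}: {L0,L1,L2} ∩ {L0,L1,L3} = {L0,L1}; idom=L1
  L5: preds {L3,L7}: {L0,L1,L3} ∩ {L0,L1,L3,L5,L6,L7} = {L0,L1,L3}; idom=L3
  L8: preds {L5,L6,L7}: {L0,L1,L3,L5} ∩ {L0,L1,L3,L5,L6} ∩ {L0,L1,L3,L5,L6,L7} = {L0,L1,L3,L5}; idom=L5

DF walk-up:
  L3←L1: walk · to L1
  L3←L5: walk L5→L3 to L1
  L4←L2: walk L2 to L1
  L4←L3: walk L3 to L1
  L5←L3: walk · to L3
  L5←L7: walk L7→L6→L5 to L3
  L8←L5: walk · to L5
  L8←L6: walk L6 to L5
  L8←L7: walk L7→L6 to L5
  L0: DF=∅
  L1: DF=∅
  L2: DF={L4}
  L3: DF={L3,L4}
  L4: DF=∅
  L5: DF={L3,L5}
  L6: DF={L5,L8}
  L7: DF={L5,L8}
  L8: DF=∅

φ for a: defs {L1,L3}
  DF⁺ = {L3,L4}

Answer: ["L3", "L4"]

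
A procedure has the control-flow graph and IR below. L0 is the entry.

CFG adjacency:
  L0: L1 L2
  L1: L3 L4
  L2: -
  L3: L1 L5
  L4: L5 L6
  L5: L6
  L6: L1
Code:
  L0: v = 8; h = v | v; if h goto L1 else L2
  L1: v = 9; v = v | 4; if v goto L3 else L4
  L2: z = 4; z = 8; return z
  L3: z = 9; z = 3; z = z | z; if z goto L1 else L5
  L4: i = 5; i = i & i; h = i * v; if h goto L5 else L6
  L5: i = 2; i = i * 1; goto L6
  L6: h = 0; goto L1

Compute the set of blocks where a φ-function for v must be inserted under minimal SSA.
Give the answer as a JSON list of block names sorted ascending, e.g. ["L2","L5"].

idom tree: L1←L0 L2←L0 L3←L1 L4←L1 L5←L1 L6←L1
Dom∩ at merges:
  L1: preds {L0,L3,L6}: {L0} ∩ {L0,L1,L3} ∩ {L0,L1,L6} = {L0}; idom=L0
  L5: preds {L3,L4}: {L0,L1,L3} ∩ {L0,L1,L4} = {L0,L1}; idom=L1
  L6: preds {L4,L5}: {L0,L1,L4} ∩ {L0,L1,L5} = {L0,L1}; idom=L1

DF walk-up:
  L1←L0: walk · to L0
  L1←L3: walk L3→L1 to L0
  L1←L6: walk L6→L1 to L0
  L5←L3: walk L3 to L1
  L5←L4: walk L4 to L1
  L6←L4: walk L4 to L1
  L6←L5: walk L5 to L1
  L0: DF=∅
  L1: DF={L1}
  L2: DF=∅
  L3: DF={L1,L5}
  L4: DF={L5,L6}
  L5: DF={L6}
  L6: DF={L1}

φ for v: defs {L0,L1}
  DF⁺ = {L1}

Answer: ["L1"]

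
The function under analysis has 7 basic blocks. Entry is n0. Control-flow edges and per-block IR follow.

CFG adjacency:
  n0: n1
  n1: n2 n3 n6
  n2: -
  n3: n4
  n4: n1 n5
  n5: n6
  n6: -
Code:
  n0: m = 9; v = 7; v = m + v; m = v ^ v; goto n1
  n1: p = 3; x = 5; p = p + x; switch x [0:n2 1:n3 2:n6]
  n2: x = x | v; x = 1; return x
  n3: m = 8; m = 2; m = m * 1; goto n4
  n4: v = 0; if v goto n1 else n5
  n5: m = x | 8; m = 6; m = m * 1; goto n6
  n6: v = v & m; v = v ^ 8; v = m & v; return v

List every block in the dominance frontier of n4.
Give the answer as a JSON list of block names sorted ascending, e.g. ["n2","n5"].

idom tree: n1←n0 n2←n1 n3←n1 n4←n3 n5←n4 n6←n1
Dom∩ at merges:
  n1: preds {n0,n4}: {n0} ∩ {n0,n1,n3,n4} = {n0}; idom=n0
  n6: preds {n1,n5}: {n0,n1} ∩ {n0,n1,n3,n4,n5} = {n0,n1}; idom=n1

DF derivation:
  join n1 pred n0: · stop@n0
  join n1 pred n4: n4→n3→n1 stop@n0
  join n6 pred n1: · stop@n1
  join n6 pred n5: n5→n4→n3 stop@n1
  DF(n0)=∅
  DF(n1)={n1}
  DF(n2)=∅
  DF(n3)={n1,n6}
  DF(n4)={n1,n6}
  DF(n5)={n6}
  DF(n6)=∅

DF(n4) = ["n1", "n6"]

Answer: ["n1", "n6"]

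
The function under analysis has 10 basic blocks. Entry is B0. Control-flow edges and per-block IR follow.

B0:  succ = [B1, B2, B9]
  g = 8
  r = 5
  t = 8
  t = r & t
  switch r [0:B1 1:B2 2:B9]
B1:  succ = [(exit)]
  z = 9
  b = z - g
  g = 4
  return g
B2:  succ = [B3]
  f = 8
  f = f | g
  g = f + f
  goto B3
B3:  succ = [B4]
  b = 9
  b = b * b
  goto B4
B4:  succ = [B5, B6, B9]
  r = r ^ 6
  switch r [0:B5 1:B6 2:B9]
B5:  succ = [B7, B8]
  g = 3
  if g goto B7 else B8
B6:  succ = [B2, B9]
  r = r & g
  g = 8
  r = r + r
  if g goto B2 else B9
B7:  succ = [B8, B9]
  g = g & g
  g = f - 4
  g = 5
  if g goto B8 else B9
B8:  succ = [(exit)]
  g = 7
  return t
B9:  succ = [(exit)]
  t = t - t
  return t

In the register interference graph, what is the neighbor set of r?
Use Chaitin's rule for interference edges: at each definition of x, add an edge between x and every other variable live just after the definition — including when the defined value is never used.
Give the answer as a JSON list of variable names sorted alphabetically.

Block summaries:
  B0 def {g,r,t} use ∅
  B1 def {b,g,z} use {g}
  B2 def {f,g} use {g}
  B3 def {b} use ∅
  B4 def {r} use {r}
  B5 def {g} use ∅
  B6 def {g,r} use {g,r}
  B7 def {g} use {f,g}
  B8 def {g} use {t}
  B9 def {t} use {t}

Liveness:
  B0: in=∅ out={g,r,t}
  B1: in={g} out=∅
  B2: in={g,r,t} out={f,g,r,t}
  B3: in={f,g,r,t} out={f,g,r,t}
  B4: in={f,g,r,t} out={f,g,r,t}
  B5: in={f,t} out={f,g,t}
  B6: in={g,r,t} out={g,r,t}
  B7: in={f,g,t} out={t}
  B8: in={t} out=∅
  B9: in={t} out=∅

Interfere edges:
  b↔{f,g,r,t}
  f↔{b,g,r,t}
  g↔{b,f,r,t,z}
  r↔{b,f,g,t}
  t↔{b,f,g,r}
  z↔{g}

N(r) = ["b", "f", "g", "t"]

Answer: ["b", "f", "g", "t"]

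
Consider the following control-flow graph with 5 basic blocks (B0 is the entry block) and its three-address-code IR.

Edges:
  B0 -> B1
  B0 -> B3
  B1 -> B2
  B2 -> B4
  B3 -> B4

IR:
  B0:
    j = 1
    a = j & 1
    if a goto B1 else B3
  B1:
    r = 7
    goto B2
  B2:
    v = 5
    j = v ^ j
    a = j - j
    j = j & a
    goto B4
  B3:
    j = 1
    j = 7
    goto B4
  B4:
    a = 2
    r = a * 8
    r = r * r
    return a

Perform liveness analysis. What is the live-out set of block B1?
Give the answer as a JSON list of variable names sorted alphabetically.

Per-block:
  B0: {a,j} / ∅
  B1: {r} / ∅
  B2: {a,j,v} / {j}
  B3: {j} / ∅
  B4: {a,r} / ∅

Live sets:
  B0 li=∅ lo={j}
  B1 li={j} lo={j}
  B2 li={j} lo=∅
  B3 li=∅ lo=∅
  B4 li=∅ lo=∅

live-out(B1) = ["j"]

Answer: ["j"]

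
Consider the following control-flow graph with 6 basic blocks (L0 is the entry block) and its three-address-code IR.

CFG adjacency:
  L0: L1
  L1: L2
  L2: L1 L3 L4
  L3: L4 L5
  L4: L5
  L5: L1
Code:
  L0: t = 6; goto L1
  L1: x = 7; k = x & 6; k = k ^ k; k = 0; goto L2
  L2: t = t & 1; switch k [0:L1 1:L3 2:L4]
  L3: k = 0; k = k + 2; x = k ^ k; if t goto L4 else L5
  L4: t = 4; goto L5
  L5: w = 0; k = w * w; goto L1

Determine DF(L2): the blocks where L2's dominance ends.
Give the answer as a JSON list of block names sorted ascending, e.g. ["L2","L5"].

Answer: ["L1"]

Analysis:
idom tree: L1←L0 L2←L1 L3←L2 L4←L2 L5←L2
Dom at joins:
  L1: preds {L0,L2,L5}: {L0} ∩ {L0,L1,L2} ∩ {L0,L1,L2,L5} = {L0}; idom=L0
  L4: preds {L2,L3}: {L0,L1,L2} ∩ {L0,L1,L2,L3} = {L0,L1,L2}; idom=L2
  L5: preds {L3,L4}: {L0,L1,L2,L3} ∩ {L0,L1,L2,L4} = {L0,L1,L2}; idom=L2

Frontier:
  join L1 pred L0: · stop@L0
  join L1 pred L2: L2→L1 stop@L0
  join L1 pred L5: L5→L2→L1 stop@L0
  join L4 pred L2: · stop@L2
  join L4 pred L3: L3 stop@L2
  join L5 pred L3: L3 stop@L2
  join L5 pred L4: L4 stop@L2
  L0 → ∅
  L1 → {L1}
  L2 → {L1}
  L3 → {L4,L5}
  L4 → {L5}
  L5 → {L1}

DF(L2) = ["L1"]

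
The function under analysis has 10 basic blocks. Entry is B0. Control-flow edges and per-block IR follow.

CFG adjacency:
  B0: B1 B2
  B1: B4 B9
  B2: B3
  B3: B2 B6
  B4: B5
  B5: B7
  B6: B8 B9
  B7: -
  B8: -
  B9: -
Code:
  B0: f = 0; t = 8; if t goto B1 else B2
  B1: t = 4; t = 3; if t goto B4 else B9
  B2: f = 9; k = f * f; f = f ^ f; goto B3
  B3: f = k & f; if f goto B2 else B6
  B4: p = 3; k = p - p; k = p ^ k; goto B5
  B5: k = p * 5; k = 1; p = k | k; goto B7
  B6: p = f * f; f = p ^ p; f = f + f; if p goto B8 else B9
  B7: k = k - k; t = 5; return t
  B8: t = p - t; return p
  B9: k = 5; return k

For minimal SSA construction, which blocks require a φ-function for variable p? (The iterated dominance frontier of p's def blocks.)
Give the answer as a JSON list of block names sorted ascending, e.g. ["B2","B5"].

idom tree: B1←B0 B2←B0 B3←B2 B4←B1 B5←B4 B6←B3 B7←B5 B8←B6 B9←B0
Join-block Dom:
  B2: preds {B0,B3}: {B0} ∩ {B0,B2,B3} = {B0}; idom=B0
  B9: preds {B1,B6}: {B0,B1} ∩ {B0,B2,B3,B6} = {B0}; idom=B0

DF walk-up:
  join B2 pred B0: · stop@B0
  join B2 pred B3: B3→B2 stop@B0
  join B9 pred B1: B1 stop@B0
  join B9 pred B6: B6→B3→B2 stop@B0
  B0 → ∅
  B1 → {B9}
  B2 → {B2,B9}
  B3 → {B2,B9}
  B4 → ∅
  B5 → ∅
  B6 → {B9}
  B7 → ∅
  B8 → ∅
  B9 → ∅

φ for p: defs {B4,B5,B6}
  DF⁺ = {B9}

Answer: ["B9"]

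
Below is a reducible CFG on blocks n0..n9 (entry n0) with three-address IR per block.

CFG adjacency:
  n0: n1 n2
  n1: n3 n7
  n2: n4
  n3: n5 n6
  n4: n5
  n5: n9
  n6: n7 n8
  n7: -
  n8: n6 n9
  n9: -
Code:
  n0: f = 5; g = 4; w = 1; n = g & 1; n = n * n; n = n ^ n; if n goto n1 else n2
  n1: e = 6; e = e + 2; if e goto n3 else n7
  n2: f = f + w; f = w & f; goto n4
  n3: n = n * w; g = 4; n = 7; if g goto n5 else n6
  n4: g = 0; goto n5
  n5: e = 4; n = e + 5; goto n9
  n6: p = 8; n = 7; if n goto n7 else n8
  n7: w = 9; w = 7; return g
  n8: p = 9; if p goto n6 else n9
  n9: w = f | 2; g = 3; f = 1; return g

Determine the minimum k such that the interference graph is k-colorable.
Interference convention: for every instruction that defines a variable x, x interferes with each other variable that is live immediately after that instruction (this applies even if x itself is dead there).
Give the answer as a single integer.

def/use:
  n0: def={f,g,n,w} ue=∅
  n1: def={e} ue=∅
  n2: def={f} ue={f,w}
  n3: def={g,n} ue={n,w}
  n4: def={g} ue=∅
  n5: def={e,n} ue=∅
  n6: def={n,p} ue=∅
  n7: def={w} ue={g}
  n8: def={p} ue=∅
  n9: def={f,g,w} ue={f}

Backward fixpoint:
  n0: in=∅ out={f,g,n,w}
  n1: in={f,g,n,w} out={f,g,n,w}
  n2: in={f,w} out={f}
  n3: in={f,n,w} out={f,g}
  n4: in={f} out={f}
  n5: in={f} out={f}
  n6: in={f,g} out={f,g}
  n7: in={g} out=∅
  n8: in={f,g} out={f,g}
  n9: in={f} out=∅

Conflict graph:
  e↔{f,g,n,w}
  f↔{e,g,n,p,w}
  g↔{e,f,n,p,w}
  n↔{e,f,g,w}
  p↔{f,g}
  w↔{e,f,g,n}

Registers:
  {e,f,g,n,w} pairwise interfere (5-clique) ⇒ χ ≥ 5
  5-colouring: c0={f}  c1={g}  c2={e,p}  c3={n}  c4={w}
  χ = 5

Answer: 5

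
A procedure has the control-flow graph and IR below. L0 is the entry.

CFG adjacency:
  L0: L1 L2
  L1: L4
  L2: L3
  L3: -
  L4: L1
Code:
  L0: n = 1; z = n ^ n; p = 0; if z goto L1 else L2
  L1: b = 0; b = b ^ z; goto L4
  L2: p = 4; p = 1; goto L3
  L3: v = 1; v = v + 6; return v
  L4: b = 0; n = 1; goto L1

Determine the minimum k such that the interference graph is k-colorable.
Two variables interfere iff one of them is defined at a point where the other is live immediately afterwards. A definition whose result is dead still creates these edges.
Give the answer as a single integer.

Per-block:
  L0: {n,p,z} / ∅
  L1: {b} / {z}
  L2: {p} / ∅
  L3: {v} / ∅
  L4: {b,n} / ∅

Liveness:
  L0 li=∅ lo={z}
  L1 li={z} lo={z}
  L2 li=∅ lo=∅
  L3 li=∅ lo=∅
  L4 li={z} lo={z}

Interference:
  b: {z}
  n: {z}
  p: {z}
  v: ∅
  z: {b,n,p}

Chromatic number:
  {b,z} pairwise interfere (2-clique) ⇒ χ ≥ 2
  2-colouring: c0={v,z}  c1={b,n,p}
  χ = 2

Answer: 2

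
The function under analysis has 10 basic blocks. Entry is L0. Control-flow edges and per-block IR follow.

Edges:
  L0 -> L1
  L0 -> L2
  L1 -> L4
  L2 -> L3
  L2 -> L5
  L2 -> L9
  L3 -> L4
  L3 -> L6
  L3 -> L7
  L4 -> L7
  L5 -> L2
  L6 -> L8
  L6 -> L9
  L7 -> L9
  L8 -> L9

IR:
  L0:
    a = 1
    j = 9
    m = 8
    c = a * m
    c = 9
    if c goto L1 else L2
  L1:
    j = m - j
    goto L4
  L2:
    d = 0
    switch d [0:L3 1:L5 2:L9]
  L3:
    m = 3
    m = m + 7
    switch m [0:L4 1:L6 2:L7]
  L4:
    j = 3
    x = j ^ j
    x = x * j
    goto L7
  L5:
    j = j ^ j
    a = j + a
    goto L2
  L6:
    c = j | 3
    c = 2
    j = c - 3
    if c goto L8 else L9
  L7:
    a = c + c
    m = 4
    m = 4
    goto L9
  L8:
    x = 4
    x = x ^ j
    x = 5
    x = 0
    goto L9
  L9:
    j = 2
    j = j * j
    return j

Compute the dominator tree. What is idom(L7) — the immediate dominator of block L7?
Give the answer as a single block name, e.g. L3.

idom tree: L1←L0 L2←L0 L3←L2 L4←L0 L5←L2 L6←L3 L7←L0 L8←L6 L9←L0
Dom at joins:
  L2: preds {L0,L5}: {L0} ∩ {L0,L2,L5} = {L0}; idom=L0
  L4: preds {L1,L3}: {L0,L1} ∩ {L0,L2,L3} = {L0}; idom=L0
  L7: preds {L3,L4}: {L0,L2,L3} ∩ {L0,L4} = {L0}; idom=L0
  L9: preds {L2,L6,L7,L8}: {L0,L2} ∩ {L0,L2,L3,L6} ∩ {L0,L7} ∩ {L0,L2,L3,L6,L8} = {L0}; idom=L0

idom(L7) = L0

Answer: L0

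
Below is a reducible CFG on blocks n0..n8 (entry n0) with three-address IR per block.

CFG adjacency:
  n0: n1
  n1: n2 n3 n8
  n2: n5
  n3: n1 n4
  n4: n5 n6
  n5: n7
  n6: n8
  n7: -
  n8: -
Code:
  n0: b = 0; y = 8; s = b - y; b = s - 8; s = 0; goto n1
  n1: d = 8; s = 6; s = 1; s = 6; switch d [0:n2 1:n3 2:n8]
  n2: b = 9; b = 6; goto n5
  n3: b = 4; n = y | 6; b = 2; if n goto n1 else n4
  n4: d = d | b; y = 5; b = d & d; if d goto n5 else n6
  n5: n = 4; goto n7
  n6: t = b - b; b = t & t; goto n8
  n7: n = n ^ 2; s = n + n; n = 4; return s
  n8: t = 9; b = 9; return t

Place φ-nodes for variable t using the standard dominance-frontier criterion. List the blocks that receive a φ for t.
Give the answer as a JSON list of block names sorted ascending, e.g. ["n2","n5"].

Answer: ["n8"]

Analysis:
idom tree: n1←n0 n2←n1 n3←n1 n4←n3 n5←n1 n6←n4 n7←n5 n8←n1
Dom∩ at merges:
  n1: preds {n0,n3}: {n0} ∩ {n0,n1,n3} = {n0}; idom=n0
  n5: preds {n2,n4}: {n0,n1,n2} ∩ {n0,n1,n3,n4} = {n0,n1}; idom=n1
  n8: preds {n1,n6}: {n0,n1} ∩ {n0,n1,n3,n4,n6} = {n0,n1}; idom=n1

Frontier:
  join n1 pred n0: · stop@n0
  join n1 pred n3: n3→n1 stop@n0
  join n5 pred n2: n2 stop@n1
  join n5 pred n4: n4→n3 stop@n1
  join n8 pred n1: · stop@n1
  join n8 pred n6: n6→n4→n3 stop@n1
  n0: DF=∅
  n1: DF={n1}
  n2: DF={n5}
  n3: DF={n1,n5,n8}
  n4: DF={n5,n8}
  n5: DF=∅
  n6: DF={n8}
  n7: DF=∅
  n8: DF=∅

φ for t: defs {n6,n8}
  DF⁺ = {n8}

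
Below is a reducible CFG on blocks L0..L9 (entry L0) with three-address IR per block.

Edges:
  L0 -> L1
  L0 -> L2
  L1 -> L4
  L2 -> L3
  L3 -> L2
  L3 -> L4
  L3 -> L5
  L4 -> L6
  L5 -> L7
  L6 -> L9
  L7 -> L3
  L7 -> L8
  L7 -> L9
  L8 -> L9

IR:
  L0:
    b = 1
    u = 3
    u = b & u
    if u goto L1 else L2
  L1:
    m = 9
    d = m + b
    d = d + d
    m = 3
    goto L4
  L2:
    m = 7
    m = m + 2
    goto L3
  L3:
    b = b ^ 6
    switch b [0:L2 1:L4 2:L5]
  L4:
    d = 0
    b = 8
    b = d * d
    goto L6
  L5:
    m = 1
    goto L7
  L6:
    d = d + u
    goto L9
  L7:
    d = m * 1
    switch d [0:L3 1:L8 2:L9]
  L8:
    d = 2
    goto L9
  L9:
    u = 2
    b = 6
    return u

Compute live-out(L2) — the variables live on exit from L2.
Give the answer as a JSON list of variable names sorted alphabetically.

Per-block:
  L0: {b,u} / ∅
  L1: {d,m} / {b}
  L2: {m} / ∅
  L3: {b} / {b}
  L4: {b,d} / ∅
  L5: {m} / ∅
  L6: {d} / {d,u}
  L7: {d} / {m}
  L8: {d} / ∅
  L9: {b,u} / ∅

Liveness:
  L0 li=∅ lo={b,u}
  L1 li={b,u} lo={u}
  L2 li={b,u} lo={b,u}
  L3 li={b,u} lo={b,u}
  L4 li={u} lo={d,u}
  L5 li={b,u} lo={b,m,u}
  L6 li={d,u} lo=∅
  L7 li={b,m,u} lo={b,u}
  L8 li=∅ lo=∅
  L9 li=∅ lo=∅

live-out(L2) = ["b", "u"]

Answer: ["b", "u"]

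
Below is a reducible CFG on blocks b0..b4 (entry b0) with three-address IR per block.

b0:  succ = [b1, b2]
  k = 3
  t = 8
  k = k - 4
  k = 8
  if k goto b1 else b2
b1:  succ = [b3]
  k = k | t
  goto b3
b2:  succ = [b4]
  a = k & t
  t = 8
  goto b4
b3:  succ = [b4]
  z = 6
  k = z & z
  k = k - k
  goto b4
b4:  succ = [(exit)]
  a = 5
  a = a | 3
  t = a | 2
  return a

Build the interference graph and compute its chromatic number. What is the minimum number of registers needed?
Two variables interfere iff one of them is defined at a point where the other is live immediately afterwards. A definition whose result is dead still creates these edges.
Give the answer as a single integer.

Answer: 2

Working:
Block summaries:
  b0 def {k,t} use ∅
  b1 def {k} use {k,t}
  b2 def {a,t} use {k,t}
  b3 def {k,z} use ∅
  b4 def {a,t} use ∅

Backward fixpoint:
  b0 li=∅ lo={k,t}
  b1 li={k,t} lo=∅
  b2 li={k,t} lo=∅
  b3 li=∅ lo=∅
  b4 li=∅ lo=∅

Interference:
  a — {t}
  k — {t}
  t — {a,k}
  z — ∅

Colouring:
  clique {a,t} ⇒ need ≥ 2
  2-colouring: c0={t,z}  c1={a,k}
  χ = 2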